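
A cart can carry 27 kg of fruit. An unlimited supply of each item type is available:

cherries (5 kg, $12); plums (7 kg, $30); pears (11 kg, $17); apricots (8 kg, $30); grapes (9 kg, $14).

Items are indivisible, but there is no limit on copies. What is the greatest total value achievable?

$102

Best value-per-unit is plums at 30/7; filling with it alone gives 3×30 = 90.
Optimal mix: 1×cherries + 3×plums → weight 26, value 102.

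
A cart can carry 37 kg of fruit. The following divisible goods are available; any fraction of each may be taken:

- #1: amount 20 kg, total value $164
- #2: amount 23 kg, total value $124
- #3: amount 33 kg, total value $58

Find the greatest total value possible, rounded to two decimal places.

Take in order of value per unit:
- #1 (164/20 per unit): all 20 → value 164, running total 164.00
- #2 (124/23 per unit): 17 of 23 → value 17×124/23 = 91.6522, running total 255.65
Total 255.65.

255.65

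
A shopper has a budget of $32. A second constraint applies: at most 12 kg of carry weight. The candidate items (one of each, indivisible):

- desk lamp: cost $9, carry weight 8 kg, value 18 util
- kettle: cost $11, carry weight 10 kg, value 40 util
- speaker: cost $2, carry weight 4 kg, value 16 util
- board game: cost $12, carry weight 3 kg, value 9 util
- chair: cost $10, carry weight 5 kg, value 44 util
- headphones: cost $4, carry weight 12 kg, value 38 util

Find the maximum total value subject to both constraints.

69 util

Feasible sets respecting both limits:
- speaker+board game+chair: cost 24, carry weight 12, value 69
- speaker+chair: cost 12, carry weight 9, value 60
- board game+chair: cost 22, carry weight 8, value 53
Best: 69 util.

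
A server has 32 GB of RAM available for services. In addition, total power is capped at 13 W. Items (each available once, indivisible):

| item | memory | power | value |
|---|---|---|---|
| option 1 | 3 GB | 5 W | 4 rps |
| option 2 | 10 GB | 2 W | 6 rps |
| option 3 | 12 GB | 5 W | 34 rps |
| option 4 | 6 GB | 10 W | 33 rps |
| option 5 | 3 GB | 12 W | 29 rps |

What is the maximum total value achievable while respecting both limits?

Feasible sets respecting both limits:
- option 1+option 2+option 3: memory 25, power 12, value 44
- option 2+option 3: memory 22, power 7, value 40
- option 2+option 4: memory 16, power 12, value 39
- option 1+option 3: memory 15, power 10, value 38
Best: 44 rps.

44 rps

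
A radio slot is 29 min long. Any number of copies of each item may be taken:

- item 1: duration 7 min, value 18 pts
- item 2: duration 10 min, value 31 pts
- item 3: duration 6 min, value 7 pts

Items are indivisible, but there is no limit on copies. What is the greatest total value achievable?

Best value-per-unit is item 2 at 31/10; filling with it alone gives 2×31 = 62.
Optimal mix: 1×item 1 + 2×item 2 → duration 27, value 80.

80 pts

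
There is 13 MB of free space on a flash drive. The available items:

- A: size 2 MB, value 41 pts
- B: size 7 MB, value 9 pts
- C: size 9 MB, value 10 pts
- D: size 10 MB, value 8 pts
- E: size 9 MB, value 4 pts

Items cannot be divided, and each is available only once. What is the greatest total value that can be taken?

Check high-value combinations within 13 MB:
- A+C: size 2+9=11, value 41+10=51
- A+B: size 2+7=9, value 41+9=50
- A+D: size 2+10=12, value 41+8=49
- A+E: size 2+9=11, value 41+4=45
Best: 51 pts.

51 pts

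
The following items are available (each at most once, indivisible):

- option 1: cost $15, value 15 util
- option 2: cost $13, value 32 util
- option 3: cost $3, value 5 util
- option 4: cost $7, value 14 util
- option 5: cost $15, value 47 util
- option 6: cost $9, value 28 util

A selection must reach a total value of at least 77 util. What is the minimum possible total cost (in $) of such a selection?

27

Subsets with value ≥ 77, sorted by total cost:
- option 3+option 5+option 6: cost 27, value 80
- option 2+option 5: cost 28, value 79
Minimum cost: 27 $.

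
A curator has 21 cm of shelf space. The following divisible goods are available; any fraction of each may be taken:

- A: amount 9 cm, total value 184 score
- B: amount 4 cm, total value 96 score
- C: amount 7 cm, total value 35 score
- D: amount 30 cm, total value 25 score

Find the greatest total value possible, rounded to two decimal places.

315.83

Take in order of value per unit:
- B (96/4 per unit): all 4 → value 96, running total 96.00
- A (184/9 per unit): all 9 → value 184, running total 280.00
- C (35/7 per unit): all 7 → value 35, running total 315.00
- D (25/30 per unit): 1 of 30 → value 1×25/30 = 0.8333, running total 315.83
Total 315.83.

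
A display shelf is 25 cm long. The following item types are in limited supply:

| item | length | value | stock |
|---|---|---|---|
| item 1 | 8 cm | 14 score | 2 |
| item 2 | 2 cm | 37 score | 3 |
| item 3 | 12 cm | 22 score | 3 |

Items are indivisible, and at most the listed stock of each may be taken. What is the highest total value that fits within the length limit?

Top feasible selections:
- 2×item 1 + 3×item 2: length 22, value 139
- 3×item 2 + 1×item 3: length 18, value 133
- 1×item 1 + 3×item 2: length 14, value 125
Best: 139 score.

139 score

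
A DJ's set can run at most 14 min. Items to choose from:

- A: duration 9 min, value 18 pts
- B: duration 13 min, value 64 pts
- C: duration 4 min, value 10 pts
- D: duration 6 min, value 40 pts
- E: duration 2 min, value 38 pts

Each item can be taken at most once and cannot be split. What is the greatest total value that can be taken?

Check high-value combinations within 14 min:
- C+D+E: duration 4+6+2=12, value 10+40+38=88
- D+E: duration 6+2=8, value 40+38=78
- B: duration 13, value 64
- A+E: duration 9+2=11, value 18+38=56
Best: 88 pts.

88 pts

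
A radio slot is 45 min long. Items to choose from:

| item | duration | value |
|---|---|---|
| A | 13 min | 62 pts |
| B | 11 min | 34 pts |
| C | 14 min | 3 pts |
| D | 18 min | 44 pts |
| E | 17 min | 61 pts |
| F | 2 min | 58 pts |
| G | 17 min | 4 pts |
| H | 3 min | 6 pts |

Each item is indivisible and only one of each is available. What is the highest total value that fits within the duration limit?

215 pts

Check high-value combinations within 45 min:
- A+B+E+F: duration 13+11+17+2=43, value 62+34+61+58=215
- A+B+D+F: duration 13+11+18+2=44, value 62+34+44+58=198
- A+E+F+H: duration 13+17+2+3=35, value 62+61+58+6=187
- A+E+F: duration 13+17+2=32, value 62+61+58=181
- A+D+F+H: duration 13+18+2+3=36, value 62+44+58+6=170
Best: 215 pts.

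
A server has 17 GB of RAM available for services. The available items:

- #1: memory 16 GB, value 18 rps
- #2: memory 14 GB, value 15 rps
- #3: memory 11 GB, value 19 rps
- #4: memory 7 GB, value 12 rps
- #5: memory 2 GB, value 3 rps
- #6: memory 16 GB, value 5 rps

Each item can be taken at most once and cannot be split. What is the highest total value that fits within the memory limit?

22 rps

Check high-value combinations within 17 GB:
- #3+#5: memory 11+2=13, value 19+3=22
- #3: memory 11, value 19
- #1: memory 16, value 18
- #2+#5: memory 14+2=16, value 15+3=18
Best: 22 rps.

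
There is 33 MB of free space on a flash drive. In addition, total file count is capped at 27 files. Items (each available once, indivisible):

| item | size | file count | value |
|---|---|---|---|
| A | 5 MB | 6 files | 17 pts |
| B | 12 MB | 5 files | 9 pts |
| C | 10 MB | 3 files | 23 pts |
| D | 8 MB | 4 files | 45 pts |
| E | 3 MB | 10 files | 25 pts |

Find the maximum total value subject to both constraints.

110 pts

Feasible sets respecting both limits:
- A+C+D+E: size 26, file count 23, value 110
- B+C+D+E: size 33, file count 22, value 102
- A+B+D+E: size 28, file count 25, value 96
- C+D+E: size 21, file count 17, value 93
Best: 110 pts.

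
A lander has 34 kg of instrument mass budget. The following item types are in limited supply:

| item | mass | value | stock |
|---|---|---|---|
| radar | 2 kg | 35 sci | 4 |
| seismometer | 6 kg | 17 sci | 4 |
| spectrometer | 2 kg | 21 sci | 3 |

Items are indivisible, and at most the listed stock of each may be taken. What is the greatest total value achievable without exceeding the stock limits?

254 sci

Best selections within mass 34 and stock limits:
- 4×radar + 3×seismometer + 3×spectrometer: mass 32, value 254
- 4×radar + 2×seismometer + 3×spectrometer: mass 26, value 237
- 4×radar + 3×seismometer + 2×spectrometer: mass 30, value 233
Best: 254 sci.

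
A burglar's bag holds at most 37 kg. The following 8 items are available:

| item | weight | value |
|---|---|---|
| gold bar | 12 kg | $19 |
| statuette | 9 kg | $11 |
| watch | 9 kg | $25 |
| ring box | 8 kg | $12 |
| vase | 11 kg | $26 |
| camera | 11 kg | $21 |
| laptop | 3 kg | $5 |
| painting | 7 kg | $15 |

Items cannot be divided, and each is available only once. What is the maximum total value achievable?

$78

Check high-value combinations within 37 kg:
- watch+ring box+vase+painting: weight 9+8+11+7=35, value 25+12+26+15=78
- watch+vase+camera+laptop: weight 9+11+11+3=34, value 25+26+21+5=77
- statuette+watch+vase+painting: weight 9+9+11+7=36, value 11+25+26+15=77
- gold bar+watch+vase+laptop: weight 12+9+11+3=35, value 19+25+26+5=75
Best: $78.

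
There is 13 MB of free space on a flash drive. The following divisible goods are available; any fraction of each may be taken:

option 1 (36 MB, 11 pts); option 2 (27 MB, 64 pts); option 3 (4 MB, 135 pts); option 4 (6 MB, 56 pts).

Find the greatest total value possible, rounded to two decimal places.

198.11

Take in order of value per unit:
- option 3 (135/4 per unit): all 4 → value 135, running total 135.00
- option 4 (56/6 per unit): all 6 → value 56, running total 191.00
- option 2 (64/27 per unit): 3 of 27 → value 3×64/27 = 7.1111, running total 198.11
Total 198.11.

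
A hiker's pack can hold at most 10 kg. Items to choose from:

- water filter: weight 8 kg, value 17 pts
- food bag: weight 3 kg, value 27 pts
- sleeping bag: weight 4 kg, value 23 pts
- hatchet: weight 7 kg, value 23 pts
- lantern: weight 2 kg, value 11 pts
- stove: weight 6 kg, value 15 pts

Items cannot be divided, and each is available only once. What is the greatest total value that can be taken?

This is a 0/1 knapsack; check combinations near the capacity.
- food bag+sleeping bag+lantern: weight 3+4+2=9, value 27+23+11=61
- food bag+sleeping bag: weight 3+4=7, value 27+23=50
- food bag+hatchet: weight 3+7=10, value 27+23=50
- food bag+stove: weight 3+6=9, value 27+15=42
- food bag+lantern: weight 3+2=5, value 27+11=38
Best: 61 pts.

61 pts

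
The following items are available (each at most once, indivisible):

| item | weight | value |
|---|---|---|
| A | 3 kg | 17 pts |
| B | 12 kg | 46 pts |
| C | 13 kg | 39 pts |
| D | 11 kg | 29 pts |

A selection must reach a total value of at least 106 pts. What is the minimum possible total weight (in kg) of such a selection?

36

Subsets with value ≥ 106, sorted by total weight:
- B+C+D: weight 36, value 114
- A+B+C+D: weight 39, value 131
Minimum weight: 36 kg.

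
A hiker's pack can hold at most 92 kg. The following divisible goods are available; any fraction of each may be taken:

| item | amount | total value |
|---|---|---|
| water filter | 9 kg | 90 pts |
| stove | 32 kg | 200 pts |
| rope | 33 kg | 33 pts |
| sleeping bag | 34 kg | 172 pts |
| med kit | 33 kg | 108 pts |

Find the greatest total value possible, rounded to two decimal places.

517.64

Take in order of value per unit:
- water filter (90/9 per unit): all 9 → value 90, running total 90.00
- stove (200/32 per unit): all 32 → value 200, running total 290.00
- sleeping bag (172/34 per unit): all 34 → value 172, running total 462.00
- med kit (108/33 per unit): 17 of 33 → value 17×108/33 = 55.6364, running total 517.64
Total 517.64.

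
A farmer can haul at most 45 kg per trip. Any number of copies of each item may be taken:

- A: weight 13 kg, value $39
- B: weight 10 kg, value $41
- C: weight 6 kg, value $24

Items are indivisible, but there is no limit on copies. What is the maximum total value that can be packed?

Best value-per-unit is B at 41/10; filling with it alone gives 4×41 = 164.
Optimal mix: 2×B + 4×C → weight 44, value 178.

$178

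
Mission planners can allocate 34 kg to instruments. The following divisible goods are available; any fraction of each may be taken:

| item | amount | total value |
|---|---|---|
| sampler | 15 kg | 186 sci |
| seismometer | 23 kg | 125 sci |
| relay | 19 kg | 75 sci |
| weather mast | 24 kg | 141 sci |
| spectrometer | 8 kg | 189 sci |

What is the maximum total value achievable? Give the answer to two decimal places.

439.63

Take in order of value per unit:
- spectrometer (189/8 per unit): all 8 → value 189, running total 189.00
- sampler (186/15 per unit): all 15 → value 186, running total 375.00
- weather mast (141/24 per unit): 11 of 24 → value 11×141/24 = 64.6250, running total 439.63
Total 439.63.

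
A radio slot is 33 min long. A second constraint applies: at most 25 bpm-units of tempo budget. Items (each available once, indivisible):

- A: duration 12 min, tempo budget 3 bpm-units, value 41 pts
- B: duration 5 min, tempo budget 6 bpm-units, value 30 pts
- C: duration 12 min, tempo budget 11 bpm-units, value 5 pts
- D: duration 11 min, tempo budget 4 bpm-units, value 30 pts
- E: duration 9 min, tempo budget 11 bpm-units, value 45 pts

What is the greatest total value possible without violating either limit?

Feasible sets respecting both limits:
- A+B+E: duration 26, tempo budget 20, value 116
- A+D+E: duration 32, tempo budget 18, value 116
- B+D+E: duration 25, tempo budget 21, value 105
- A+B+D: duration 28, tempo budget 13, value 101
Best: 116 pts.

116 pts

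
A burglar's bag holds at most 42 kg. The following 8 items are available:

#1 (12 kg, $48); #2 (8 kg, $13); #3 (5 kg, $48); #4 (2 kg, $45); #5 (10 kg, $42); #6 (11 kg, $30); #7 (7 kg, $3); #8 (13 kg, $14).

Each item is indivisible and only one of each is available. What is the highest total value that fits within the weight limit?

Check high-value combinations within 42 kg:
- #1+#3+#4+#5+#6: weight 12+5+2+10+11=40, value 48+48+45+42+30=213
- #1+#3+#4+#5+#8: weight 12+5+2+10+13=42, value 48+48+45+42+14=197
- #1+#2+#3+#4+#5: weight 12+8+5+2+10=37, value 48+13+48+45+42=196
Best: $213.

$213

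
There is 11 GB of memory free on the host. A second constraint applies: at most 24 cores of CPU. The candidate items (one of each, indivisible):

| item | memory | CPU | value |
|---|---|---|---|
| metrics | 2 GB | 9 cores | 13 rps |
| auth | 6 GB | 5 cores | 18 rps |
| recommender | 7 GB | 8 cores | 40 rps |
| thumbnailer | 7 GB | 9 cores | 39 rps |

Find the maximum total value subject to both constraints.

53 rps

Feasible sets respecting both limits:
- metrics+recommender: memory 9, CPU 17, value 53
- metrics+thumbnailer: memory 9, CPU 18, value 52
- recommender: memory 7, CPU 8, value 40
Best: 53 rps.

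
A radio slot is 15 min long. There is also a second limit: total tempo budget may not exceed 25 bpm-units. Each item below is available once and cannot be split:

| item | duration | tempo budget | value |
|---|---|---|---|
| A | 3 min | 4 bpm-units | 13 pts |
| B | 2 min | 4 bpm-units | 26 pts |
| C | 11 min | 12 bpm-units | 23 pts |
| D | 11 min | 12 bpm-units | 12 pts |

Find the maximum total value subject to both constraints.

Feasible sets respecting both limits:
- B+C: duration 13, tempo budget 16, value 49
- A+B: duration 5, tempo budget 8, value 39
- B+D: duration 13, tempo budget 16, value 38
- A+C: duration 14, tempo budget 16, value 36
Best: 49 pts.

49 pts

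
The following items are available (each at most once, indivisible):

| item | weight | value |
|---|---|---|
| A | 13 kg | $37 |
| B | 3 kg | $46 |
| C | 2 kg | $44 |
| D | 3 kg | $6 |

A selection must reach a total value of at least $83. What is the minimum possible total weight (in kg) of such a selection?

5

Subsets with value ≥ 83, sorted by total weight:
- B+C: weight 5, value 90
- B+C+D: weight 8, value 96
- A+B: weight 16, value 83
Minimum weight: 5 kg.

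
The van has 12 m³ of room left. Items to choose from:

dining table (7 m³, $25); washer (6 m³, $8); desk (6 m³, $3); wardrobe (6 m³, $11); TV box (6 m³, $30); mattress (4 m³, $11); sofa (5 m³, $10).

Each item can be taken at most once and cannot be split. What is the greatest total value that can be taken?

Check high-value combinations within 12 m³:
- TV box+mattress: volume 6+4=10, value 30+11=41
- wardrobe+TV box: volume 6+6=12, value 11+30=41
- TV box+sofa: volume 6+5=11, value 30+10=40
- washer+TV box: volume 6+6=12, value 8+30=38
- dining table+mattress: volume 7+4=11, value 25+11=36
Best: $41.

$41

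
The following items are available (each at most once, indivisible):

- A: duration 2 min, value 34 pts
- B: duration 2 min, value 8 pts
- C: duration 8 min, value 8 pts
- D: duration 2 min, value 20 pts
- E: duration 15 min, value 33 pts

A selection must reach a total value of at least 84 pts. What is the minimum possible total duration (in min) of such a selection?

Subsets with value ≥ 84, sorted by total duration:
- A+D+E: duration 19, value 87
- A+B+D+E: duration 21, value 95
- A+C+D+E: duration 27, value 95
- A+B+C+D+E: duration 29, value 103
Minimum duration: 19 min.

19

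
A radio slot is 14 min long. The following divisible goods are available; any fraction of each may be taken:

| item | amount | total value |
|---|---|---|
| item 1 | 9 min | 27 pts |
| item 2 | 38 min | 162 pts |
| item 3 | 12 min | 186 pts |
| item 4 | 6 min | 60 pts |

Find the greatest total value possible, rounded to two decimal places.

206.00

Take in order of value per unit:
- item 3 (186/12 per unit): all 12 → value 186, running total 186.00
- item 4 (60/6 per unit): 2 of 6 → value 2×60/6 = 20.0000, running total 206.00
Total 206.00.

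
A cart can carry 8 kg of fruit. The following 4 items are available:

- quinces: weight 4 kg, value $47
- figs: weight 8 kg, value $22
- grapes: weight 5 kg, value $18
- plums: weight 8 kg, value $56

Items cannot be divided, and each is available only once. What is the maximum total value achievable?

$56

Check high-value combinations within 8 kg:
- plums: weight 8, value 56
- quinces: weight 4, value 47
- figs: weight 8, value 22
Best: $56.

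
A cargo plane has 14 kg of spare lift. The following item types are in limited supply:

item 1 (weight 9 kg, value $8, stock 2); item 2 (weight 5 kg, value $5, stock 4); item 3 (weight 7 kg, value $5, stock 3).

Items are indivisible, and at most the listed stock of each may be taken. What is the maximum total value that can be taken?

$13

Top feasible selections:
- 1×item 1 + 1×item 2: weight 14, value 13
- 2×item 2: weight 10, value 10
- 1×item 2 + 1×item 3: weight 12, value 10
Best: $13.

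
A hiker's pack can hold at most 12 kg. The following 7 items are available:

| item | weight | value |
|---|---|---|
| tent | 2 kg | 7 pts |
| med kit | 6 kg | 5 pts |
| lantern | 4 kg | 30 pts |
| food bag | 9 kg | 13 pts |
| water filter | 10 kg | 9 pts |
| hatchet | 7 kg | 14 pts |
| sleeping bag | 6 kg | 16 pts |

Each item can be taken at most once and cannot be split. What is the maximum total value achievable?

53 pts

Check high-value combinations within 12 kg:
- tent+lantern+sleeping bag: weight 2+4+6=12, value 7+30+16=53
- lantern+sleeping bag: weight 4+6=10, value 30+16=46
- lantern+hatchet: weight 4+7=11, value 30+14=44
- tent+med kit+lantern: weight 2+6+4=12, value 7+5+30=42
- tent+lantern: weight 2+4=6, value 7+30=37
Best: 53 pts.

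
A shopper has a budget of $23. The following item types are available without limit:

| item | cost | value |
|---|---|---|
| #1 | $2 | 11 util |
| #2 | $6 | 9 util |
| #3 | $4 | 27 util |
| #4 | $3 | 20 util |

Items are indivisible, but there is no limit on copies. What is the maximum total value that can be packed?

155 util

Best value-per-unit is #3 at 27/4; filling with it alone gives 5×27 = 135.
Optimal mix: 5×#3 + 1×#4 → cost 23, value 155.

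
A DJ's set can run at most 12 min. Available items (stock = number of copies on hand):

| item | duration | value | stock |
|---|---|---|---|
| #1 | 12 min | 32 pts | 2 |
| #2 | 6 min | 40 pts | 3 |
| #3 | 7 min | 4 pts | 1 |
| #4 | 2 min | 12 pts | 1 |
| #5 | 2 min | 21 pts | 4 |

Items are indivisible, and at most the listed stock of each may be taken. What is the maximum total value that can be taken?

103 pts

Best selections within duration 12 and stock limits:
- 1×#2 + 3×#5: duration 12, value 103
- 1×#4 + 4×#5: duration 10, value 96
- 1×#2 + 1×#4 + 2×#5: duration 12, value 94
- 4×#5: duration 8, value 84
Best: 103 pts.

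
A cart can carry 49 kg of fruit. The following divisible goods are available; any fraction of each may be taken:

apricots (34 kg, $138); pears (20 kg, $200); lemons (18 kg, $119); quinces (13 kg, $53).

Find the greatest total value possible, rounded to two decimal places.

Take in order of value per unit:
- pears (200/20 per unit): all 20 → value 200, running total 200.00
- lemons (119/18 per unit): all 18 → value 119, running total 319.00
- quinces (53/13 per unit): 11 of 13 → value 11×53/13 = 44.8462, running total 363.85
Total 363.85.

363.85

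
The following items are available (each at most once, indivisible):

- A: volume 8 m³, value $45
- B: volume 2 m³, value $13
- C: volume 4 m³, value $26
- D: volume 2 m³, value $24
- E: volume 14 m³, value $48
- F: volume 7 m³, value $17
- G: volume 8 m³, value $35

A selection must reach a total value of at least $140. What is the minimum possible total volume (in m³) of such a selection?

24

Subsets with value ≥ 140, sorted by total volume:
- A+B+C+D+G: volume 24, value 143
- A+C+D+E: volume 28, value 143
Minimum volume: 24 m³.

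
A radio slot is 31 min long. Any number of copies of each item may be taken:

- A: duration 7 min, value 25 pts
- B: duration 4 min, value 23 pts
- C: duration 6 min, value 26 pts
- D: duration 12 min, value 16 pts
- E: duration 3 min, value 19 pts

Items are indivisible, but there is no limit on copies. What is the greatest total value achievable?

Best value-per-unit is E at 19/3; filling with it alone gives 10×19 = 190.
Optimal mix: 1×B + 9×E → duration 31, value 194.

194 pts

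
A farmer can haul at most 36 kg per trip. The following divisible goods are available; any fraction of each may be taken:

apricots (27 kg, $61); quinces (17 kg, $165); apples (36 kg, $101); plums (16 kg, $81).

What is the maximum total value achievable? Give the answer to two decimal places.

Take in order of value per unit:
- quinces (165/17 per unit): all 17 → value 165, running total 165.00
- plums (81/16 per unit): all 16 → value 81, running total 246.00
- apples (101/36 per unit): 3 of 36 → value 3×101/36 = 8.4167, running total 254.42
Total 254.42.

254.42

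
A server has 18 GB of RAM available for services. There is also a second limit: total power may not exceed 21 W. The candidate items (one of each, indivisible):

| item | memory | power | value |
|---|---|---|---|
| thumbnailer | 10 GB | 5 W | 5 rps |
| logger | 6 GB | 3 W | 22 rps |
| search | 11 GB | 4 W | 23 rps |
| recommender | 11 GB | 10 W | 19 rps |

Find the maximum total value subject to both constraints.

Feasible sets respecting both limits:
- logger+search: memory 17, power 7, value 45
- logger+recommender: memory 17, power 13, value 41
- thumbnailer+logger: memory 16, power 8, value 27
- search: memory 11, power 4, value 23
Best: 45 rps.

45 rps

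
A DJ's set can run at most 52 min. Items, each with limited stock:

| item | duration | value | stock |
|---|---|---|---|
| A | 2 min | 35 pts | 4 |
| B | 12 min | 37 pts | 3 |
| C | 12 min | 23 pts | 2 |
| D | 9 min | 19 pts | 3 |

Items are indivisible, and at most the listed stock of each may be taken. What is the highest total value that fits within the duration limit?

252 pts

Best selections within duration 52 and stock limits:
- 4×A + 2×B + 2×D: duration 50, value 252
- 4×A + 3×B: duration 44, value 251
Best: 252 pts.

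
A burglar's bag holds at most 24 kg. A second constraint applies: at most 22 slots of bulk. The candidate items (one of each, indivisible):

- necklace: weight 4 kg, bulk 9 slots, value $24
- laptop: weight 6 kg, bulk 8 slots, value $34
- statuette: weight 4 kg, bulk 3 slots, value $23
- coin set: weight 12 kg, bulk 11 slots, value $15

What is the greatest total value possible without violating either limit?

$81

Feasible sets respecting both limits:
- necklace+laptop+statuette: weight 14, bulk 20, value 81
- laptop+statuette+coin set: weight 22, bulk 22, value 72
- necklace+laptop: weight 10, bulk 17, value 58
Best: $81.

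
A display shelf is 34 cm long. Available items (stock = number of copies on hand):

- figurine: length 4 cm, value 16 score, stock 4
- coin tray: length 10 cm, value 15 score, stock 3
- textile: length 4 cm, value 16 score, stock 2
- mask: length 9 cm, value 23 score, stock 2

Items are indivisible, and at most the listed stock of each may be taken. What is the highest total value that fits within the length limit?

Best selections within length 34 and stock limits:
- 4×figurine + 2×textile + 1×mask: length 33, value 119
- 4×figurine + 1×coin tray + 2×textile: length 34, value 111
- 2×figurine + 2×textile + 2×mask: length 34, value 110
- 3×figurine + 1×textile + 2×mask: length 34, value 110
Best: 119 score.

119 score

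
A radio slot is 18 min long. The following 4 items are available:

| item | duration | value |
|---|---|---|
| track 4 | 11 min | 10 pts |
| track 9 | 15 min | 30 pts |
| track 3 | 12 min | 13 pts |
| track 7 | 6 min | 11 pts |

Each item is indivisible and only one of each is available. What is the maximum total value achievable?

Check high-value combinations within 18 min:
- track 9: duration 15, value 30
- track 3+track 7: duration 12+6=18, value 13+11=24
- track 4+track 7: duration 11+6=17, value 10+11=21
- track 3: duration 12, value 13
- track 7: duration 6, value 11
Best: 30 pts.

30 pts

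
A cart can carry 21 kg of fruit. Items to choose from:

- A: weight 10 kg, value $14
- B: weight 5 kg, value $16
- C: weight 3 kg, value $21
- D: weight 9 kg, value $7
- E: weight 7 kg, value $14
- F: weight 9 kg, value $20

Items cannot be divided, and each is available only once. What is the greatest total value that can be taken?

Check high-value combinations within 21 kg:
- B+C+F: weight 5+3+9=17, value 16+21+20=57
- C+E+F: weight 3+7+9=19, value 21+14+20=55
- B+C+E: weight 5+3+7=15, value 16+21+14=51
- A+B+C: weight 10+5+3=18, value 14+16+21=51
Best: $57.

$57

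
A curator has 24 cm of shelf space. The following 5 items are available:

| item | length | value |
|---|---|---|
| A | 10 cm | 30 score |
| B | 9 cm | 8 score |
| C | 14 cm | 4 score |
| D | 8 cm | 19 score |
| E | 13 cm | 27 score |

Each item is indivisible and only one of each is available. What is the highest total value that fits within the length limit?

57 score

Check high-value combinations within 24 cm:
- A+E: length 10+13=23, value 30+27=57
- A+D: length 10+8=18, value 30+19=49
- D+E: length 8+13=21, value 19+27=46
- A+B: length 10+9=19, value 30+8=38
Best: 57 score.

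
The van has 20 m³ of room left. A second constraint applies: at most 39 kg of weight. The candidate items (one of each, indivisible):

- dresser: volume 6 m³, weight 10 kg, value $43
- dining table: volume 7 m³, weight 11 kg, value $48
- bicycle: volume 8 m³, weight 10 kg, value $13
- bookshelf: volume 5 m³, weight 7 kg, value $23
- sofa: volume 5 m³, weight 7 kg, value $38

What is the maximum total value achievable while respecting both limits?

Feasible sets respecting both limits:
- dresser+dining table+sofa: volume 18, weight 28, value 129
- dresser+dining table+bookshelf: volume 18, weight 28, value 114
- dining table+bookshelf+sofa: volume 17, weight 25, value 109
Best: $129.

$129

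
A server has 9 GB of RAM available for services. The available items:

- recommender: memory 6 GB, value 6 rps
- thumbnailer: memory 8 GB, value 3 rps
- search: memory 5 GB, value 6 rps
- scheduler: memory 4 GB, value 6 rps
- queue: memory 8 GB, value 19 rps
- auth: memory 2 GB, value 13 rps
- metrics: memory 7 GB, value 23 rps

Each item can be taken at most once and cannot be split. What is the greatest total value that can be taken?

36 rps

This is a 0/1 knapsack; check combinations near the capacity.
- auth+metrics: memory 2+7=9, value 13+23=36
- metrics: memory 7, value 23
- scheduler+auth: memory 4+2=6, value 6+13=19
- search+auth: memory 5+2=7, value 6+13=19
- queue: memory 8, value 19
Best: 36 rps.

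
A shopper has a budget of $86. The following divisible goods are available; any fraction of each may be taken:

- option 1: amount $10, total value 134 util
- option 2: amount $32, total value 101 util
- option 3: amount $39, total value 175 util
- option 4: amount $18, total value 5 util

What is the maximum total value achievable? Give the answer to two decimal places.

411.39

Take in order of value per unit:
- option 1 (134/10 per unit): all 10 → value 134, running total 134.00
- option 3 (175/39 per unit): all 39 → value 175, running total 309.00
- option 2 (101/32 per unit): all 32 → value 101, running total 410.00
- option 4 (5/18 per unit): 5 of 18 → value 5×5/18 = 1.3889, running total 411.39
Total 411.39.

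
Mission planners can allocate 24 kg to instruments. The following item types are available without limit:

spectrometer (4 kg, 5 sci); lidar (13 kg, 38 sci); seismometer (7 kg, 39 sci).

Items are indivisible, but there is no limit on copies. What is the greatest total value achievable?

Best value-per-unit is seismometer at 39/7, and filling with it alone uses mass 3×7=21. No mix of the others beats 3×39 = 117.

117 sci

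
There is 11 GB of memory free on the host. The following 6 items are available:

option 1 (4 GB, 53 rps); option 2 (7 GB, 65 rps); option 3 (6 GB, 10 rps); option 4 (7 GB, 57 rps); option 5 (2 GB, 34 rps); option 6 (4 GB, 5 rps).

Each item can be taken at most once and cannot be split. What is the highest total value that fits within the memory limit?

118 rps

This is a 0/1 knapsack; check combinations near the capacity.
- option 1+option 2: memory 4+7=11, value 53+65=118
- option 1+option 4: memory 4+7=11, value 53+57=110
- option 2+option 5: memory 7+2=9, value 65+34=99
- option 1+option 5+option 6: memory 4+2+4=10, value 53+34+5=92
- option 4+option 5: memory 7+2=9, value 57+34=91
Best: 118 rps.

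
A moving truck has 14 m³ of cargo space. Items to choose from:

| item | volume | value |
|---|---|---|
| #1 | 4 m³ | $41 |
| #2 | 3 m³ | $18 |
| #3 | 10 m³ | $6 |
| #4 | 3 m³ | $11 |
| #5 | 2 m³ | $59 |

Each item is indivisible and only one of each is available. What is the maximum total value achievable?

Check high-value combinations within 14 m³:
- #1+#2+#4+#5: volume 4+3+3+2=12, value 41+18+11+59=129
- #1+#2+#5: volume 4+3+2=9, value 41+18+59=118
- #1+#4+#5: volume 4+3+2=9, value 41+11+59=111
- #1+#5: volume 4+2=6, value 41+59=100
- #2+#4+#5: volume 3+3+2=8, value 18+11+59=88
Best: $129.

$129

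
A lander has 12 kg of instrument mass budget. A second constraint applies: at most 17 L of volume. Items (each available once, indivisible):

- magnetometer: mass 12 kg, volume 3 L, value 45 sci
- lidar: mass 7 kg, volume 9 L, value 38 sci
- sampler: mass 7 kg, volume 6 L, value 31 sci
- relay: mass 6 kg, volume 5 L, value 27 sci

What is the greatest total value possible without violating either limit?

Feasible sets respecting both limits:
- magnetometer: mass 12, volume 3, value 45
- lidar: mass 7, volume 9, value 38
- sampler: mass 7, volume 6, value 31
Best: 45 sci.

45 sci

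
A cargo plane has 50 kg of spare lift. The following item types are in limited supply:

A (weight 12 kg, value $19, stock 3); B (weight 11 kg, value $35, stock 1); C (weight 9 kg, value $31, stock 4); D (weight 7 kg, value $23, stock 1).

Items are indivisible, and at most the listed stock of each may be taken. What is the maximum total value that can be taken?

$159

Top feasible selections:
- 1×B + 4×C: weight 47, value 159
- 1×B + 3×C + 1×D: weight 45, value 151
- 4×C + 1×D: weight 43, value 147
Best: $159.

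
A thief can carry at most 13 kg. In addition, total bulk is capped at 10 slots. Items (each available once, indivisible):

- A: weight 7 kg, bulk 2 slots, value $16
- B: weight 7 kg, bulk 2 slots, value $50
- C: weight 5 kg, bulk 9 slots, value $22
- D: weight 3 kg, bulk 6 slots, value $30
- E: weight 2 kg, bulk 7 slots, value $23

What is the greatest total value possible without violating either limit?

$80

Feasible sets respecting both limits:
- B+D: weight 10, bulk 8, value 80
- B+E: weight 9, bulk 9, value 73
- B: weight 7, bulk 2, value 50
Best: $80.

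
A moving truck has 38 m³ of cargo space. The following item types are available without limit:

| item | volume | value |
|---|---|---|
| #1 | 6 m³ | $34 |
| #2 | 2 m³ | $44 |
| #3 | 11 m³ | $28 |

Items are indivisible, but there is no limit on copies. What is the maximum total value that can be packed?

$836

Best value-per-unit is #2 at 44/2, and filling with it alone uses volume 19×2=38. No mix of the others beats 19×44 = 836.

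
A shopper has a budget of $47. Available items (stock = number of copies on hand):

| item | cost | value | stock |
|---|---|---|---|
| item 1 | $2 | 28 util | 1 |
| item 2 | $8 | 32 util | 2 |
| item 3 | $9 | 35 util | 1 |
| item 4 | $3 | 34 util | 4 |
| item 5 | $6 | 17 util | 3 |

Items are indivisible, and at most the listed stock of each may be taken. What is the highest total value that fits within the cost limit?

280 util

Best selections within cost 47 and stock limits:
- 1×item 1 + 2×item 2 + 1×item 3 + 4×item 4 + 1×item 5: cost 45, value 280
- 1×item 1 + 1×item 2 + 1×item 3 + 4×item 4 + 2×item 5: cost 43, value 265
Best: 280 util.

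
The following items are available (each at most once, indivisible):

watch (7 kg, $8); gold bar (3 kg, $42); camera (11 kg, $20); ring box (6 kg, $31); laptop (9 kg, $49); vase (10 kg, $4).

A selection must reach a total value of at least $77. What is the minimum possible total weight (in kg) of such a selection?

Subsets with value ≥ 77, sorted by total weight:
- gold bar+laptop: weight 12, value 91
- ring box+laptop: weight 15, value 80
- watch+gold bar+ring box: weight 16, value 81
- gold bar+ring box+laptop: weight 18, value 122
Minimum weight: 12 kg.

12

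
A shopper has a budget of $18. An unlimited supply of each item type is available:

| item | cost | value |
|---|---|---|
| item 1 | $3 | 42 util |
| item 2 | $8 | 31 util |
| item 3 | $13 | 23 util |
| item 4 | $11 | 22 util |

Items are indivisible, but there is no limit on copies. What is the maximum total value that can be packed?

Best value-per-unit is item 1 at 42/3, and filling with it alone uses cost 6×3=18. No mix of the others beats 6×42 = 252.

252 util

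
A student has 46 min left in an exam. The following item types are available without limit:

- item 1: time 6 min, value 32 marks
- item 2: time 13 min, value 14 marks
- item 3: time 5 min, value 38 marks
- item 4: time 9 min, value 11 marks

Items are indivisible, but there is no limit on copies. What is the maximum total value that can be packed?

342 marks

Best value-per-unit is item 3 at 38/5, and filling with it alone uses time 9×5=45. No mix of the others beats 9×38 = 342.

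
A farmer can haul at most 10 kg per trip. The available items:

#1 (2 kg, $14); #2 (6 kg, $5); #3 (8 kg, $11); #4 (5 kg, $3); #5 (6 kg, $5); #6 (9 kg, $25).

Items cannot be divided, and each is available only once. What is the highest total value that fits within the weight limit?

$25

Check high-value combinations within 10 kg:
- #6: weight 9, value 25
- #1+#3: weight 2+8=10, value 14+11=25
- #1+#2: weight 2+6=8, value 14+5=19
- #1+#5: weight 2+6=8, value 14+5=19
Best: $25.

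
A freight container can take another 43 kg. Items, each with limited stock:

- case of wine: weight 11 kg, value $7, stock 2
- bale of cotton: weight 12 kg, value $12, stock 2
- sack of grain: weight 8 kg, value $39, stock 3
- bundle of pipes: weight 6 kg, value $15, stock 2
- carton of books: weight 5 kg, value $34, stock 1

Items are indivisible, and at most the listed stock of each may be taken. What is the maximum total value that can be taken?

$181

Top feasible selections:
- 3×sack of grain + 2×bundle of pipes + 1×carton of books: weight 41, value 181
- 3×sack of grain + 1×bundle of pipes + 1×carton of books: weight 35, value 166
Best: $181.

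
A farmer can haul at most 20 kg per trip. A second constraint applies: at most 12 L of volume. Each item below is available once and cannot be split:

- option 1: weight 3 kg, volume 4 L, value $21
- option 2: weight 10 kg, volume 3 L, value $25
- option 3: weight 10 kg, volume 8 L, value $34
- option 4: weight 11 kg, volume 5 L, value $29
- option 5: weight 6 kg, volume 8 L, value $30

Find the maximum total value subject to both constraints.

$59

Feasible sets respecting both limits:
- option 2+option 3: weight 20, volume 11, value 59
- option 1+option 3: weight 13, volume 12, value 55
- option 2+option 5: weight 16, volume 11, value 55
Best: $59.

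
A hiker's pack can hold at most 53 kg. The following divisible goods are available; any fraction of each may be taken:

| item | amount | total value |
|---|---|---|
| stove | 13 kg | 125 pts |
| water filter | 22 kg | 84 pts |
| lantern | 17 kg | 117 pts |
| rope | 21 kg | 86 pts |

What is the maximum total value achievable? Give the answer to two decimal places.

Take in order of value per unit:
- stove (125/13 per unit): all 13 → value 125, running total 125.00
- lantern (117/17 per unit): all 17 → value 117, running total 242.00
- rope (86/21 per unit): all 21 → value 86, running total 328.00
- water filter (84/22 per unit): 2 of 22 → value 2×84/22 = 7.6364, running total 335.64
Total 335.64.

335.64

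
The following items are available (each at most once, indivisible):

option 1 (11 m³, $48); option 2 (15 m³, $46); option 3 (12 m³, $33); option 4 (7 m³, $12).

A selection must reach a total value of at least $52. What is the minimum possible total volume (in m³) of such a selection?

Subsets with value ≥ 52, sorted by total volume:
- option 1+option 4: volume 18, value 60
- option 2+option 4: volume 22, value 58
- option 1+option 3: volume 23, value 81
- option 1+option 2: volume 26, value 94
Minimum volume: 18 m³.

18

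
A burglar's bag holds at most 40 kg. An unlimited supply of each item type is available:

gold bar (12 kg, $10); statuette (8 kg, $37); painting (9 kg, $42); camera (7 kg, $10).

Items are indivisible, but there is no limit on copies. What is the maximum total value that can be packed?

Best value-per-unit is painting at 42/9; filling with it alone gives 4×42 = 168.
Optimal mix: 5×statuette → weight 40, value 185.

$185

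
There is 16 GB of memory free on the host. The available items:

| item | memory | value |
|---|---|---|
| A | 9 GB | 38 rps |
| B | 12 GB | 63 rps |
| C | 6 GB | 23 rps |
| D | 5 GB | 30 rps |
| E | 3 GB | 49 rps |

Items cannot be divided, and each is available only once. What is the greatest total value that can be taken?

112 rps

Check high-value combinations within 16 GB:
- B+E: memory 12+3=15, value 63+49=112
- C+D+E: memory 6+5+3=14, value 23+30+49=102
- A+E: memory 9+3=12, value 38+49=87
Best: 112 rps.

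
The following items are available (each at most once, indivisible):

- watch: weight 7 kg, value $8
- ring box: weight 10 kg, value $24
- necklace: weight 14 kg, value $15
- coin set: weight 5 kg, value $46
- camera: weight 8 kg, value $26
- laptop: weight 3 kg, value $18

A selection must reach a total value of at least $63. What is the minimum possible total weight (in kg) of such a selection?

Subsets with value ≥ 63, sorted by total weight:
- coin set+laptop: weight 8, value 64
- coin set+camera: weight 13, value 72
Minimum weight: 8 kg.

8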